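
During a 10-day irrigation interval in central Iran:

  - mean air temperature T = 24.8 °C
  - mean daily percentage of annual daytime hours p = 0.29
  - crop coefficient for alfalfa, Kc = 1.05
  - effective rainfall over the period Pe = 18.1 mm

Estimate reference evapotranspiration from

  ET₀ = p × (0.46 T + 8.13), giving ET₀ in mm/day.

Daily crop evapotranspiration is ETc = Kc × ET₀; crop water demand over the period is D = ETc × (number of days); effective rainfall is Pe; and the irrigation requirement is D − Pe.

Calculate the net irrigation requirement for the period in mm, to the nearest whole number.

41 mm

ET₀ = 0.29 × (0.46 × 24.8 + 8.13) = 0.29 × 19.538 = 5.6660 mm/d
ETc = Kc × ET₀ = 1.05 × 5.6660 = 5.9493 mm/d
Crop demand D = ETc × 10 d = 5.9493 × 10 = 59.493 mm
D − Pe = 59.493 − 18.1 = 41.393 mm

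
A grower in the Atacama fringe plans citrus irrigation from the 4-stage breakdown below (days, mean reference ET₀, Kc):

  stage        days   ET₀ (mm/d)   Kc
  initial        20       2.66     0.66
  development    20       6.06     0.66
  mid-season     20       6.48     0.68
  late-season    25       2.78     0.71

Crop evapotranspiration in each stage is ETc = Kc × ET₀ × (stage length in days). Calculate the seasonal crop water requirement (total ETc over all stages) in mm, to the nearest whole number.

initial: 0.66 × 2.66 × 20 = 35.11 mm
development: 0.66 × 6.06 × 20 = 79.99 mm
mid-season: 0.68 × 6.48 × 20 = 88.13 mm
late-season: 0.71 × 2.78 × 25 = 49.35 mm
Seasonal total = 252.58 mm

253 mm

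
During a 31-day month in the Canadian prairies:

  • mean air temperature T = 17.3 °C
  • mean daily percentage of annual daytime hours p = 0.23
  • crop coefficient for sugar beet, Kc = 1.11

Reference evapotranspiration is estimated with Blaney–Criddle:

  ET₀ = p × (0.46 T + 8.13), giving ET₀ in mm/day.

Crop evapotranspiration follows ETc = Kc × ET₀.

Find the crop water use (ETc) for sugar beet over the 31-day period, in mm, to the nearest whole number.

ET₀ = 0.23 × (0.46 × 17.3 + 8.13) = 0.23 × 16.088 = 3.7002 mm/d
ETc = Kc × ET₀ = 1.11 × 3.7002 = 4.1072 mm/d
Over 31 days: 4.1072 × 31 = 127.323 mm

127 mm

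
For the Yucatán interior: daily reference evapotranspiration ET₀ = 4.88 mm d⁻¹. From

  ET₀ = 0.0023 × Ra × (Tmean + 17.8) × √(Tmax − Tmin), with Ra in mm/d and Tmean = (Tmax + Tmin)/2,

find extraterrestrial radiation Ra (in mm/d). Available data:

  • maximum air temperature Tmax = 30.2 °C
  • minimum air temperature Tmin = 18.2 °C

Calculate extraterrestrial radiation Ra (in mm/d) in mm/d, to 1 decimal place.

Tmean = 24.20 °C; √ΔT = 3.4641
Ra = ET₀ / [0.0023 × (Tmean+17.8) × √ΔT] = 4.88 / (0.0023 × 42.00 × 3.4641) = 14.583 mm/d

14.6 mm/d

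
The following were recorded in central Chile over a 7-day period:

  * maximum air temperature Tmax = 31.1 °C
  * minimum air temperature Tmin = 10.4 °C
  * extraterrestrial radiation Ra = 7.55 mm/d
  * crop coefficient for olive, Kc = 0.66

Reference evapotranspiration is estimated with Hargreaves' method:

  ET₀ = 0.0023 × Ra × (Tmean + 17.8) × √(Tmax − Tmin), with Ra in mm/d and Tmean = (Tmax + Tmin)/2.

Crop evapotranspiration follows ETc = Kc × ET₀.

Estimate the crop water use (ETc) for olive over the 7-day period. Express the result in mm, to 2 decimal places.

Tmean = (31.1 + 10.4)/2 = 20.75 °C
ET₀ = 0.0023 × 7.55 × (20.75 + 17.8) × √20.7 = 0.0023 × 7.55 × 38.55 × 4.5497 = 3.0457 mm/d
ETc = Kc × ET₀ = 0.66 × 3.0457 = 2.0102 mm/d
Over 7 days: 2.0102 × 7 = 14.071 mm

14.07 mm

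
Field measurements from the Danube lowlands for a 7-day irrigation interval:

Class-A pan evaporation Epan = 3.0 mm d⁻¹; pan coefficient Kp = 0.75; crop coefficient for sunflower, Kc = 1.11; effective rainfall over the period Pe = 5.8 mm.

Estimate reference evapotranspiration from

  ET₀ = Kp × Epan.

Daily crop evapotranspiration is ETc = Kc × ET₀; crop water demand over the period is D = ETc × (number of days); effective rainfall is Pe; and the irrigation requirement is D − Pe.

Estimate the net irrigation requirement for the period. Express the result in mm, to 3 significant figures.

11.7 mm

ET₀ = 0.75 × 3.0 = 2.2500 mm/d
ETc = Kc × ET₀ = 1.11 × 2.2500 = 2.4975 mm/d
Crop demand D = ETc × 7 d = 2.4975 × 7 = 17.483 mm
D − Pe = 17.483 − 5.8 = 11.683 mm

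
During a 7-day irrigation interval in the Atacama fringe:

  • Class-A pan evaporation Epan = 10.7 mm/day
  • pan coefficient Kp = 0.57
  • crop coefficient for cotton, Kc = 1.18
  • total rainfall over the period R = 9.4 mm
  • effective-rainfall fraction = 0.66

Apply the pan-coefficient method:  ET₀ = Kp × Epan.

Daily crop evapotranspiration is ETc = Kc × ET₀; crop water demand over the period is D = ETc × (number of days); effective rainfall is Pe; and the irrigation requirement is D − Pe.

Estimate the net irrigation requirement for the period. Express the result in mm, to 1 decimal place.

44.2 mm

ET₀ = 0.57 × 10.7 = 6.0990 mm/d
ETc = Kc × ET₀ = 1.18 × 6.0990 = 7.1968 mm/d
Crop demand D = ETc × 7 d = 7.1968 × 7 = 50.378 mm
Pe = 0.66 × 9.4 = 6.204 mm
D − Pe = 50.378 − 6.204 = 44.174 mm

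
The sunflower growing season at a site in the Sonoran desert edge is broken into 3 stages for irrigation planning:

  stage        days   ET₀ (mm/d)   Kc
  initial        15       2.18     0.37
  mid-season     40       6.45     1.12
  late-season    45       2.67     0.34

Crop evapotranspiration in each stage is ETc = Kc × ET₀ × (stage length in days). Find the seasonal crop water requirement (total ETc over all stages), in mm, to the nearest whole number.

initial: 0.37 × 2.18 × 15 = 12.10 mm
mid-season: 1.12 × 6.45 × 40 = 288.96 mm
late-season: 0.34 × 2.67 × 45 = 40.85 mm
Seasonal total = 341.91 mm

342 mm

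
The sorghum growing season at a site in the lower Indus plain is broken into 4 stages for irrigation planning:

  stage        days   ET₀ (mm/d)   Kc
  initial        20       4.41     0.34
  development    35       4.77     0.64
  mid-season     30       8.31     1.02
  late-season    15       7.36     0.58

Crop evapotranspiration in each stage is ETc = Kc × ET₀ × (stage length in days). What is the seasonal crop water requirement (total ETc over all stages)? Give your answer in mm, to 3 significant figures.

initial: 0.34 × 4.41 × 20 = 29.99 mm
development: 0.64 × 4.77 × 35 = 106.85 mm
mid-season: 1.02 × 8.31 × 30 = 254.29 mm
late-season: 0.58 × 7.36 × 15 = 64.03 mm
Seasonal total = 455.16 mm

455 mm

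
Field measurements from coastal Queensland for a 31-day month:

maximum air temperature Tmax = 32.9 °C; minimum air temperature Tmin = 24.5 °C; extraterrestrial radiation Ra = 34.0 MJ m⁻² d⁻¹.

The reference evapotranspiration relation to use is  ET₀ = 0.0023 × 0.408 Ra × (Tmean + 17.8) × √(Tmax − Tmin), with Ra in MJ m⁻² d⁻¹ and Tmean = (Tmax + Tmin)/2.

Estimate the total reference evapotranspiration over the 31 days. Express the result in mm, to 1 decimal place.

133.3 mm

Tmean = (32.9 + 24.5)/2 = 28.70 °C
0.408 Ra = 0.408 × 34.0 = 13.8720 mm/d equivalent
ET₀ = 0.0023 × 13.8720 × (28.70 + 17.8) × √8.4 = 0.0023 × 13.8720 × 46.50 × 2.8983 = 4.2999 mm/d
Over 31 days: 4.2999 × 31 = 133.297 mm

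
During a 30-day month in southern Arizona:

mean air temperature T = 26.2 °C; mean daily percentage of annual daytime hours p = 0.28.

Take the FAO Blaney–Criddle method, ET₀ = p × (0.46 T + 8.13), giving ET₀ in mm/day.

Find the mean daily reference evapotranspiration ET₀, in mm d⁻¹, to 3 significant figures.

5.65 mm d⁻¹

ET₀ = 0.28 × (0.46 × 26.2 + 8.13) = 0.28 × 20.182 = 5.6510 mm/d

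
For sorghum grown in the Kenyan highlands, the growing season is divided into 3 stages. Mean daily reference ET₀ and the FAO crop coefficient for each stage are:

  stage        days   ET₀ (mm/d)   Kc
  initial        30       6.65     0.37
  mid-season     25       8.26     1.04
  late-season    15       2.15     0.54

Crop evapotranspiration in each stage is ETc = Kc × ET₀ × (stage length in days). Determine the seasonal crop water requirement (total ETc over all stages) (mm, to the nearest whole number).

306 mm

initial: 0.37 × 6.65 × 30 = 73.82 mm
mid-season: 1.04 × 8.26 × 25 = 214.76 mm
late-season: 0.54 × 2.15 × 15 = 17.42 mm
Seasonal total = 306.00 mm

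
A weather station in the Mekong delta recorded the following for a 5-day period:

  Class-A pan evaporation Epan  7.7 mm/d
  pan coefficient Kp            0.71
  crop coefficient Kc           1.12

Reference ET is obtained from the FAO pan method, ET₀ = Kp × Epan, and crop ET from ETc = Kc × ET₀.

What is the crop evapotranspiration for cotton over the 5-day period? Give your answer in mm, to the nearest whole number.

31 mm

ET₀ = 0.71 × 7.7 = 5.4670 mm/d
ETc = Kc × ET₀ = 1.12 × 5.4670 = 6.1230 mm/d
Over 5 days: 6.1230 × 5 = 30.615 mm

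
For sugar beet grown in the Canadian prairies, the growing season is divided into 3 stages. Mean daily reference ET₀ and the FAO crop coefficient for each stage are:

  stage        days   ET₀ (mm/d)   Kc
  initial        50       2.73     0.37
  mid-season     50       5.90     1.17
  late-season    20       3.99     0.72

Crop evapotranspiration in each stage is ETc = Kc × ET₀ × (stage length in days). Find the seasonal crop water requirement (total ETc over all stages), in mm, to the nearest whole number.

initial: 0.37 × 2.73 × 50 = 50.51 mm
mid-season: 1.17 × 5.90 × 50 = 345.15 mm
late-season: 0.72 × 3.99 × 20 = 57.46 mm
Seasonal total = 453.12 mm

453 mm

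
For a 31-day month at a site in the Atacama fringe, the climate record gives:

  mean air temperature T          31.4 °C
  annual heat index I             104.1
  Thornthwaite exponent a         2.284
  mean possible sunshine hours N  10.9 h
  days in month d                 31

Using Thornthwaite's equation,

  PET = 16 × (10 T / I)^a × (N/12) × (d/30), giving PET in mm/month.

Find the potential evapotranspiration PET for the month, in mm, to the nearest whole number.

10T/I = 10 × 31.4 / 104.1 = 3.0163
(10T/I)^a = 3.0163^2.284 = 12.4486
Uncorrected PET = 16 × 12.4486 = 199.178 mm
Correction = (N/12)(d/30) = (10.9/12)(31/30) = 0.9386
PET = 199.178 × 0.9386 = 186.948 mm/month

187 mm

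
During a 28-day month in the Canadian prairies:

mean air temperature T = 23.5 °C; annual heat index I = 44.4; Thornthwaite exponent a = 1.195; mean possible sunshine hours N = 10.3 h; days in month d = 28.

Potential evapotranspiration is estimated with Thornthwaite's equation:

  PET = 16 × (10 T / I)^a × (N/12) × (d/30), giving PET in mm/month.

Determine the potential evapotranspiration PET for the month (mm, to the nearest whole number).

94 mm

10T/I = 10 × 23.5 / 44.4 = 5.2928
(10T/I)^a = 5.2928^1.195 = 7.3249
Uncorrected PET = 16 × 7.3249 = 117.198 mm
Correction = (N/12)(d/30) = (10.3/12)(28/30) = 0.8011
PET = 117.198 × 0.8011 = 93.887 mm/month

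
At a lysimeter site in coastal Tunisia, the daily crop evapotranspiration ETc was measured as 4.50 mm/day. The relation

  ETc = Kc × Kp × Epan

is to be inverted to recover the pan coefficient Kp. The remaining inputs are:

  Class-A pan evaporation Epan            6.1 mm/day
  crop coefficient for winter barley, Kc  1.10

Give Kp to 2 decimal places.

ETc = Kc × Kp × Epan  ⇒  Kp = ETc / (Kc × Epan)
Kp = 4.50 / (1.10 × 6.1) = 4.50 / 6.710 = 0.6706

0.67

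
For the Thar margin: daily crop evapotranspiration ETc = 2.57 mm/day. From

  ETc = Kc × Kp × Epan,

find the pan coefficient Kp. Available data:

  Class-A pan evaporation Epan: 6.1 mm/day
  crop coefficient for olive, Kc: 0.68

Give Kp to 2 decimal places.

ETc = Kc × Kp × Epan  ⇒  Kp = ETc / (Kc × Epan)
Kp = 2.57 / (0.68 × 6.1) = 2.57 / 4.148 = 0.6196

0.62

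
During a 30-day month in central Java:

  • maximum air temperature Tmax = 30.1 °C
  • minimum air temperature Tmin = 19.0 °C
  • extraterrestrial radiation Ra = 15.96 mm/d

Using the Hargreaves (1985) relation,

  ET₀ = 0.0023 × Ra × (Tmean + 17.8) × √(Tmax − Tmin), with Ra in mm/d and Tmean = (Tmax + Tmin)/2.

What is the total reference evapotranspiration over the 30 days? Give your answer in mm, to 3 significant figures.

Tmean = (30.1 + 19.0)/2 = 24.55 °C
ET₀ = 0.0023 × 15.96 × (24.55 + 17.8) × √11.1 = 0.0023 × 15.96 × 42.35 × 3.3317 = 5.1794 mm/d
Over 30 days: 5.1794 × 30 = 155.382 mm

155 mm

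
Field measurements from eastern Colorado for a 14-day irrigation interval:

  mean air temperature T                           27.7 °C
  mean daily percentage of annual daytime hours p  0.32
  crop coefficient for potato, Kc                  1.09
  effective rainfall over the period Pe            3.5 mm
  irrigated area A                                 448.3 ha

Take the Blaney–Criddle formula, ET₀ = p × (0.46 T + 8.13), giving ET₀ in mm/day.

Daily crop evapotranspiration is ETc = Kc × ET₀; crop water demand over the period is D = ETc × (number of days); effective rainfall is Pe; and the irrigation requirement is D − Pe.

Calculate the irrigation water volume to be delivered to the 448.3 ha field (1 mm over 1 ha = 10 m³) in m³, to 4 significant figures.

ET₀ = 0.32 × (0.46 × 27.7 + 8.13) = 0.32 × 20.872 = 6.6790 mm/d
ETc = Kc × ET₀ = 1.09 × 6.6790 = 7.2801 mm/d
Crop demand D = ETc × 14 d = 7.2801 × 14 = 101.921 mm
D − Pe = 101.921 − 3.5 = 98.421 mm
Volume = 98.421 mm × 448.3 ha × 10 = 441221.3 m³

441200 m³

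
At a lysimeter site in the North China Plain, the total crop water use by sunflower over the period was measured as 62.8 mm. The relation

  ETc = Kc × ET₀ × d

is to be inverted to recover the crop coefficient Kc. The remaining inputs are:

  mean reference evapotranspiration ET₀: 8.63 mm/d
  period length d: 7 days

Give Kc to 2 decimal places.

ETc = Kc × ET₀ × d  ⇒  Kc = ETc / (ET₀ × d)
Kc = 62.8 / (8.63 × 7) = 62.8 / 60.41 = 1.0396

1.04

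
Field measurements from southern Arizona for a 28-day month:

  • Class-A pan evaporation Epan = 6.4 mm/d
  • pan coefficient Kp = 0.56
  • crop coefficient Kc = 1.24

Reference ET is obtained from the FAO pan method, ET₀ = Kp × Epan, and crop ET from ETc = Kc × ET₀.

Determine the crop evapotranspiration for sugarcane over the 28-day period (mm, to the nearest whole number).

ET₀ = 0.56 × 6.4 = 3.5840 mm/d
ETc = Kc × ET₀ = 1.24 × 3.5840 = 4.4442 mm/d
Over 28 days: 4.4442 × 28 = 124.438 mm

124 mm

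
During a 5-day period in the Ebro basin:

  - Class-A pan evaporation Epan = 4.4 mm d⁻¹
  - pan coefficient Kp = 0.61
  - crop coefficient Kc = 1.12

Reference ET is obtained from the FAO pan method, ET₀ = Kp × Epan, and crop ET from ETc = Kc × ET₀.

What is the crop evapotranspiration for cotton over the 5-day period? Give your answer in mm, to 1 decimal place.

ET₀ = 0.61 × 4.4 = 2.6840 mm/d
ETc = Kc × ET₀ = 1.12 × 2.6840 = 3.0061 mm/d
Over 5 days: 3.0061 × 5 = 15.031 mm

15.0 mm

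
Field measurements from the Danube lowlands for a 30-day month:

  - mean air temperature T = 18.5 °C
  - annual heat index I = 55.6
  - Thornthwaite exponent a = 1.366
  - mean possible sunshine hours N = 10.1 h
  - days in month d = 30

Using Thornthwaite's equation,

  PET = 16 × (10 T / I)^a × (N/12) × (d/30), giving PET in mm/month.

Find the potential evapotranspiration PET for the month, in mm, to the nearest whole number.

10T/I = 10 × 18.5 / 55.6 = 3.3273
(10T/I)^a = 3.3273^1.366 = 5.1663
Uncorrected PET = 16 × 5.1663 = 82.661 mm
Correction = (N/12)(d/30) = (10.1/12)(30/30) = 0.8417
PET = 82.661 × 0.8417 = 69.576 mm/month

70 mm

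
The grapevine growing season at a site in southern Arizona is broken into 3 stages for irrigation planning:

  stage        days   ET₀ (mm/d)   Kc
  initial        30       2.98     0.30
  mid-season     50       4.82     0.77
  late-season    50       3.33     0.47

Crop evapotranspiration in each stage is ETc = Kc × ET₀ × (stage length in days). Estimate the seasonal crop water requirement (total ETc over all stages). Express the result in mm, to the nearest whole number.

initial: 0.30 × 2.98 × 30 = 26.82 mm
mid-season: 0.77 × 4.82 × 50 = 185.57 mm
late-season: 0.47 × 3.33 × 50 = 78.26 mm
Seasonal total = 290.65 mm

291 mm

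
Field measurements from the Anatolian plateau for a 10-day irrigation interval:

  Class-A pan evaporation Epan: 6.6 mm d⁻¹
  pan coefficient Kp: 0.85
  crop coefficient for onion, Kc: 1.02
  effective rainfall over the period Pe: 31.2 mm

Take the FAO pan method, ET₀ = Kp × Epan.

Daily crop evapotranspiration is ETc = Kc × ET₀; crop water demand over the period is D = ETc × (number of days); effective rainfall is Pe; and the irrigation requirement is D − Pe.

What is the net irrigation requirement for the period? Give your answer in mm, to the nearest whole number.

26 mm

ET₀ = 0.85 × 6.6 = 5.6100 mm/d
ETc = Kc × ET₀ = 1.02 × 5.6100 = 5.7222 mm/d
Crop demand D = ETc × 10 d = 5.7222 × 10 = 57.222 mm
D − Pe = 57.222 − 31.2 = 26.022 mm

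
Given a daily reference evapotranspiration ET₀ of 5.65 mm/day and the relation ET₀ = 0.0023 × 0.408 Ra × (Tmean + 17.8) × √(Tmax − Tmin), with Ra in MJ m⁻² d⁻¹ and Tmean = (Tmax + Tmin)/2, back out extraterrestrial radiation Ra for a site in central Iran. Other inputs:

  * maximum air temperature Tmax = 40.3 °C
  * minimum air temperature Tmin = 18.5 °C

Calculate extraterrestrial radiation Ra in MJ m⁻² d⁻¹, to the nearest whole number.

Tmean = (40.3+18.5)/2 = 29.40 °C; ΔT = 21.8
Ra = ET₀ / [0.0023 × 0.408 × (Tmean+17.8) × √ΔT]
   = 5.65 / (0.0023 × 0.408 × 47.20 × 4.6690) = 27.321 MJ m⁻² d⁻¹

27 MJ m⁻² d⁻¹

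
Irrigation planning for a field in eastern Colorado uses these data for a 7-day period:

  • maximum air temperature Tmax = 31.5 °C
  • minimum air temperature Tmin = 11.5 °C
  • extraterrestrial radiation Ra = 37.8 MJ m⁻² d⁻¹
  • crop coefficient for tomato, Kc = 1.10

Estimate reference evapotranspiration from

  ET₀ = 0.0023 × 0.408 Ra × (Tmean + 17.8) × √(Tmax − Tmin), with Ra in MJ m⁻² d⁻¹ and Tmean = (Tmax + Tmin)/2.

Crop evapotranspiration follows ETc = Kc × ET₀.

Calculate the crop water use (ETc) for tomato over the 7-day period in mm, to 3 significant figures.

Tmean = (31.5 + 11.5)/2 = 21.50 °C
0.408 Ra = 0.408 × 37.8 = 15.4224 mm/d equivalent
ET₀ = 0.0023 × 15.4224 × (21.50 + 17.8) × √20.0 = 0.0023 × 15.4224 × 39.30 × 4.4721 = 6.2342 mm/d
ETc = Kc × ET₀ = 1.10 × 6.2342 = 6.8576 mm/d
Over 7 days: 6.8576 × 7 = 48.003 mm

48.0 mm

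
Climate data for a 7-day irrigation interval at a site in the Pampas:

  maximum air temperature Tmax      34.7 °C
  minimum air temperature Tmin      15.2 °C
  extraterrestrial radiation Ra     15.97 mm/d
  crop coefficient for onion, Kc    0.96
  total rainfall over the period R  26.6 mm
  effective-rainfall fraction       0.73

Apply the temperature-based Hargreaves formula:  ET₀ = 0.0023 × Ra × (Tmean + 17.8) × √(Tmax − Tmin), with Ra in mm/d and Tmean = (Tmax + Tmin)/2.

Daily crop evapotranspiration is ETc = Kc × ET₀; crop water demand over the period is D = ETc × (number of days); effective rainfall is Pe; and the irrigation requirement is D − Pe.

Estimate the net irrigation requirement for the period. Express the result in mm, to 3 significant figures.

Tmean = (34.7 + 15.2)/2 = 24.95 °C
ET₀ = 0.0023 × 15.97 × (24.95 + 17.8) × √19.5 = 0.0023 × 15.97 × 42.75 × 4.4159 = 6.9341 mm/d
ETc = Kc × ET₀ = 0.96 × 6.9341 = 6.6567 mm/d
Crop demand D = ETc × 7 d = 6.6567 × 7 = 46.597 mm
Pe = 0.73 × 26.6 = 19.418 mm
D − Pe = 46.597 − 19.418 = 27.179 mm

27.2 mm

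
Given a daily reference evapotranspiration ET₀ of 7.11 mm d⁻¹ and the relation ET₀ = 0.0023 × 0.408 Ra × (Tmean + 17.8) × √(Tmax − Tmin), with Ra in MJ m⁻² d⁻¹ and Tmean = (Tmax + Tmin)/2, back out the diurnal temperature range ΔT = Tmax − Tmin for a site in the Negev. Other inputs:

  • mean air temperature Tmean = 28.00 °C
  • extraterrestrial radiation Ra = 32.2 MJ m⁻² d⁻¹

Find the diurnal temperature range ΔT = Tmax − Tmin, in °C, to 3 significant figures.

26.4 °C

√ΔT = ET₀ / [0.0023 × 0.408 × Ra × (Tmean+17.8)] = 7.11 / (0.0023 × 13.1376 × 45.80) = 5.1376
ΔT = 5.1376² = 26.395 °C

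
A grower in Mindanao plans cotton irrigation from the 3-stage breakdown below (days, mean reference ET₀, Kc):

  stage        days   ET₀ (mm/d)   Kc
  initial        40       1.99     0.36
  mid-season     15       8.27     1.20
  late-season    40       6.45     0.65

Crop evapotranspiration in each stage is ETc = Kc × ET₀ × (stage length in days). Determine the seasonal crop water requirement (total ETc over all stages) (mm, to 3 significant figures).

initial: 0.36 × 1.99 × 40 = 28.66 mm
mid-season: 1.20 × 8.27 × 15 = 148.86 mm
late-season: 0.65 × 6.45 × 40 = 167.70 mm
Seasonal total = 345.22 mm

345 mm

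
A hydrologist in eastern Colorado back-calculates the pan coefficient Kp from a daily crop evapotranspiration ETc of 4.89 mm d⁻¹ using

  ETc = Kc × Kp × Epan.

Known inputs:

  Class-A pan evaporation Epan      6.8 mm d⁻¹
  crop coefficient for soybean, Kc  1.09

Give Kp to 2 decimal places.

ETc = Kc × Kp × Epan  ⇒  Kp = ETc / (Kc × Epan)
Kp = 4.89 / (1.09 × 6.8) = 4.89 / 7.412 = 0.6597

0.66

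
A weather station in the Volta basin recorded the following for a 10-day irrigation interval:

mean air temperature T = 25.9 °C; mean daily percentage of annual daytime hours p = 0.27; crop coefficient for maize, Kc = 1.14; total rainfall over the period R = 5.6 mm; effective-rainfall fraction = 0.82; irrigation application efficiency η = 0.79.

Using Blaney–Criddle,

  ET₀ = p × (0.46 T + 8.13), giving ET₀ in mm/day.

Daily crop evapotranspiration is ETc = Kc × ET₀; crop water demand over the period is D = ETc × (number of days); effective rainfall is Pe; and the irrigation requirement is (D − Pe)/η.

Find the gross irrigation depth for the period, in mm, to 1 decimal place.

72.3 mm

ET₀ = 0.27 × (0.46 × 25.9 + 8.13) = 0.27 × 20.044 = 5.4119 mm/d
ETc = Kc × ET₀ = 1.14 × 5.4119 = 6.1696 mm/d
Crop demand D = ETc × 10 d = 6.1696 × 10 = 61.696 mm
Pe = 0.82 × 5.6 = 4.592 mm
D − Pe = 61.696 − 4.592 = 57.104 mm
Gross irrigation = 57.104 / 0.79 = 72.284 mm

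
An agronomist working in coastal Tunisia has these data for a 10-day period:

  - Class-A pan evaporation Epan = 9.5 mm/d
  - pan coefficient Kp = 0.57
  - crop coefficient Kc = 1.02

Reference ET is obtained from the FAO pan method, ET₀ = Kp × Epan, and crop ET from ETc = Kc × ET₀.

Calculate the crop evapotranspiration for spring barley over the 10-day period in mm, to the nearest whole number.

ET₀ = 0.57 × 9.5 = 5.4150 mm/d
ETc = Kc × ET₀ = 1.02 × 5.4150 = 5.5233 mm/d
Over 10 days: 5.5233 × 10 = 55.233 mm

55 mm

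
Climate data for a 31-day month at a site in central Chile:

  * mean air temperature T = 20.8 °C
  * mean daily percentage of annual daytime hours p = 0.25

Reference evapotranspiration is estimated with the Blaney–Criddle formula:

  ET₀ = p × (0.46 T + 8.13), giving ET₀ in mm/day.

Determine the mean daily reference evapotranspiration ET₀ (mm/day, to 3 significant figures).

ET₀ = 0.25 × (0.46 × 20.8 + 8.13) = 0.25 × 17.698 = 4.4245 mm/d

4.42 mm/day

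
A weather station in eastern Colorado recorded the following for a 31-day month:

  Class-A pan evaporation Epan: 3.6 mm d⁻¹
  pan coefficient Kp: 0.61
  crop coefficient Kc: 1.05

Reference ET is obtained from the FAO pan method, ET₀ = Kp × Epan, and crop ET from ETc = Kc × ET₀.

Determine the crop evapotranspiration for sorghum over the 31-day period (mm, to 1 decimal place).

ET₀ = 0.61 × 3.6 = 2.1960 mm/d
ETc = Kc × ET₀ = 1.05 × 2.1960 = 2.3058 mm/d
Over 31 days: 2.3058 × 31 = 71.480 mm

71.5 mm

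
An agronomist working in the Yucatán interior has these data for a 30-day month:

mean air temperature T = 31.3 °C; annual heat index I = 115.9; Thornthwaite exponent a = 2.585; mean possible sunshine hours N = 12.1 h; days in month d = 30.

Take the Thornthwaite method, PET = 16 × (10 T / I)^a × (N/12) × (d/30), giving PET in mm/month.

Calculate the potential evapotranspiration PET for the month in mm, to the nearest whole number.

210 mm

10T/I = 10 × 31.3 / 115.9 = 2.7006
(10T/I)^a = 2.7006^2.585 = 13.0414
Uncorrected PET = 16 × 13.0414 = 208.662 mm
Correction = (N/12)(d/30) = (12.1/12)(30/30) = 1.0083
PET = 208.662 × 1.0083 = 210.394 mm/month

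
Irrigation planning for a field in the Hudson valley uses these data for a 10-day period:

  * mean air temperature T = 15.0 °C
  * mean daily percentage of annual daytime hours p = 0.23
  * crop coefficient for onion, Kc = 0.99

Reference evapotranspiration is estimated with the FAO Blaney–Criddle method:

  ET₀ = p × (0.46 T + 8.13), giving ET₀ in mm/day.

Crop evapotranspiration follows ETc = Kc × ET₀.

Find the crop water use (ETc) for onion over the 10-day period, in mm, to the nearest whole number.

34 mm

ET₀ = 0.23 × (0.46 × 15.0 + 8.13) = 0.23 × 15.030 = 3.4569 mm/d
ETc = Kc × ET₀ = 0.99 × 3.4569 = 3.4223 mm/d
Over 10 days: 3.4223 × 10 = 34.223 mm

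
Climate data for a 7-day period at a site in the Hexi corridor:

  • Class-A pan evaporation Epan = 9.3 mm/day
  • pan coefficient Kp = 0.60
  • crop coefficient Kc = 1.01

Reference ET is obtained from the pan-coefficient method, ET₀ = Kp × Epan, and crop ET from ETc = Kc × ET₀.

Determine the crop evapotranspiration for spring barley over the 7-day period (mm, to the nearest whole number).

ET₀ = 0.60 × 9.3 = 5.5800 mm/d
ETc = Kc × ET₀ = 1.01 × 5.5800 = 5.6358 mm/d
Over 7 days: 5.6358 × 7 = 39.451 mm

39 mm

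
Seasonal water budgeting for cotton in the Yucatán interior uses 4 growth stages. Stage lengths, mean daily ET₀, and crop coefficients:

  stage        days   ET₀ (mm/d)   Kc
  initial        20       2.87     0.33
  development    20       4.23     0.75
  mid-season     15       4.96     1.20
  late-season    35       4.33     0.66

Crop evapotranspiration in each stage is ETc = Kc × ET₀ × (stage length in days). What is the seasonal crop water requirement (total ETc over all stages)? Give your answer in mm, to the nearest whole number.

initial: 0.33 × 2.87 × 20 = 18.94 mm
development: 0.75 × 4.23 × 20 = 63.45 mm
mid-season: 1.20 × 4.96 × 15 = 89.28 mm
late-season: 0.66 × 4.33 × 35 = 100.02 mm
Seasonal total = 271.69 mm

272 mm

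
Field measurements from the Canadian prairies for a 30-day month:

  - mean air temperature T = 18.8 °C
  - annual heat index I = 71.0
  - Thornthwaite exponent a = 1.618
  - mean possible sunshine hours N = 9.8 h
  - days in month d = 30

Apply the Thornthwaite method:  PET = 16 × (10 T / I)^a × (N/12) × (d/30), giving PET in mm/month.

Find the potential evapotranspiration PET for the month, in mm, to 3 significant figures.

10T/I = 10 × 18.8 / 71.0 = 2.6479
(10T/I)^a = 2.6479^1.618 = 4.8334
Uncorrected PET = 16 × 4.8334 = 77.334 mm
Correction = (N/12)(d/30) = (9.8/12)(30/30) = 0.8167
PET = 77.334 × 0.8167 = 63.159 mm/month

63.2 mm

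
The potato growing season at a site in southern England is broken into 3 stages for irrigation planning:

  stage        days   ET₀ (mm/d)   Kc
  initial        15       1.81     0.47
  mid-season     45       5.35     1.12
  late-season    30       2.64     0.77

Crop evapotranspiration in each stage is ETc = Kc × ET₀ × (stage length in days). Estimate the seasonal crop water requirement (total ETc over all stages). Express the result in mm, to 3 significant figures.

343 mm

initial: 0.47 × 1.81 × 15 = 12.76 mm
mid-season: 1.12 × 5.35 × 45 = 269.64 mm
late-season: 0.77 × 2.64 × 30 = 60.98 mm
Seasonal total = 343.38 mm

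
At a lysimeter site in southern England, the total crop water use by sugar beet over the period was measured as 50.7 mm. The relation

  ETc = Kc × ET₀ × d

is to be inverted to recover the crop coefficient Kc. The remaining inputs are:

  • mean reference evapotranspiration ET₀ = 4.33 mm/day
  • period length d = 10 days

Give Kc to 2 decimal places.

ETc = Kc × ET₀ × d  ⇒  Kc = ETc / (ET₀ × d)
Kc = 50.7 / (4.33 × 10) = 50.7 / 43.30 = 1.1709

1.17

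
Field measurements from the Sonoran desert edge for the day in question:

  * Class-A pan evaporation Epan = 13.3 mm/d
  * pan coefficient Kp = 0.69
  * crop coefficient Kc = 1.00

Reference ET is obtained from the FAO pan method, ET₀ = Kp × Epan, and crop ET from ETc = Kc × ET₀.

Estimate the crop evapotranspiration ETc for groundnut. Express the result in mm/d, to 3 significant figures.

9.18 mm/d

ET₀ = 0.69 × 13.3 = 9.1770 mm/d
ETc = Kc × ET₀ = 1.00 × 9.1770 = 9.1770 mm/d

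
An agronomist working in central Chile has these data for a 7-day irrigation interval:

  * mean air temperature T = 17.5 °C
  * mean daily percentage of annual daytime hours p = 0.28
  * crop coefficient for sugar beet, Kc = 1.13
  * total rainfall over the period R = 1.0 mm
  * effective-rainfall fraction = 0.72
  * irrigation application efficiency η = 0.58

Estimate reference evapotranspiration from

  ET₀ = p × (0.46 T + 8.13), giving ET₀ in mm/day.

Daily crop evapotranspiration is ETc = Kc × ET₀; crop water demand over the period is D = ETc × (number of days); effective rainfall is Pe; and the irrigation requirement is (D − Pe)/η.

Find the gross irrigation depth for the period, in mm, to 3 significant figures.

ET₀ = 0.28 × (0.46 × 17.5 + 8.13) = 0.28 × 16.180 = 4.5304 mm/d
ETc = Kc × ET₀ = 1.13 × 4.5304 = 5.1194 mm/d
Crop demand D = ETc × 7 d = 5.1194 × 7 = 35.836 mm
Pe = 0.72 × 1.0 = 0.720 mm
D − Pe = 35.836 − 0.720 = 35.116 mm
Gross irrigation = 35.116 / 0.58 = 60.545 mm

60.5 mm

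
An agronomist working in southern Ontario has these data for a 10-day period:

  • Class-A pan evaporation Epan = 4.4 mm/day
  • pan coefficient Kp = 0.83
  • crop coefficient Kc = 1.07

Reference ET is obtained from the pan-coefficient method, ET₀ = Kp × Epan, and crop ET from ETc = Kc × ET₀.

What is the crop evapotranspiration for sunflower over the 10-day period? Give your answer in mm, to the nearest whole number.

ET₀ = 0.83 × 4.4 = 3.6520 mm/d
ETc = Kc × ET₀ = 1.07 × 3.6520 = 3.9076 mm/d
Over 10 days: 3.9076 × 10 = 39.076 mm

39 mm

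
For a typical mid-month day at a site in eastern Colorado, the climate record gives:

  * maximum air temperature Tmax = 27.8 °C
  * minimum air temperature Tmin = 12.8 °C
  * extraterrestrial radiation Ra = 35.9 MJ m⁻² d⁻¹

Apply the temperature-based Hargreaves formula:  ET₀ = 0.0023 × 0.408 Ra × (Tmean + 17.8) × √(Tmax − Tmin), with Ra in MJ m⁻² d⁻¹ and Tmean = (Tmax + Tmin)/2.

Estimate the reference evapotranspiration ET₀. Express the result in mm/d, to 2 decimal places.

4.97 mm/d

Tmean = (27.8 + 12.8)/2 = 20.30 °C
0.408 Ra = 0.408 × 35.9 = 14.6472 mm/d equivalent
ET₀ = 0.0023 × 14.6472 × (20.30 + 17.8) × √15.0 = 0.0023 × 14.6472 × 38.10 × 3.8730 = 4.9711 mm/d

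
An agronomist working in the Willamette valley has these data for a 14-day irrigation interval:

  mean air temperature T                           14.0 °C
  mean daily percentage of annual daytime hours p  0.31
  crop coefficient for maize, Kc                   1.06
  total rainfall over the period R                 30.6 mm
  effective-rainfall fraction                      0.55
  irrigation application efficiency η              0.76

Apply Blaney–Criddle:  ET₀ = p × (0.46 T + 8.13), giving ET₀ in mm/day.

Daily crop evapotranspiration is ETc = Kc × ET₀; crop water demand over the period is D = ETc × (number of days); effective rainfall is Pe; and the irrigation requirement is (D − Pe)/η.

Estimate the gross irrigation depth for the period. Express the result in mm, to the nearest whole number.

ET₀ = 0.31 × (0.46 × 14.0 + 8.13) = 0.31 × 14.570 = 4.5167 mm/d
ETc = Kc × ET₀ = 1.06 × 4.5167 = 4.7877 mm/d
Crop demand D = ETc × 14 d = 4.7877 × 14 = 67.028 mm
Pe = 0.55 × 30.6 = 16.830 mm
D − Pe = 67.028 − 16.830 = 50.198 mm
Gross irrigation = 50.198 / 0.76 = 66.050 mm

66 mm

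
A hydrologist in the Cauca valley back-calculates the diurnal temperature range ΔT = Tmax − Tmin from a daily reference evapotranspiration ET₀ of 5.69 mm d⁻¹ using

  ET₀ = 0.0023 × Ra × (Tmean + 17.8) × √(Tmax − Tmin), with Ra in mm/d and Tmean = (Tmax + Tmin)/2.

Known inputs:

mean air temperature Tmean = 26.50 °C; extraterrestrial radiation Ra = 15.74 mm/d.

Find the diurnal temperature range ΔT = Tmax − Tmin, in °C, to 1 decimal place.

√ΔT = ET₀ / [0.0023 × Ra × (Tmean+17.8)] = 5.69 / (0.0023 × 15.74 × 44.30) = 3.5479
ΔT = 3.5479² = 12.588 °C

12.6 °C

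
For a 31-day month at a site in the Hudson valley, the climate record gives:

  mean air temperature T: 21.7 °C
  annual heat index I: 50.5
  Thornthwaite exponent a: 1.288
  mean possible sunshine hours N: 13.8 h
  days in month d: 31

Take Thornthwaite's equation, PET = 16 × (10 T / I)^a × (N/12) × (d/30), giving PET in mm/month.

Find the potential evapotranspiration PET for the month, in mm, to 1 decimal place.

10T/I = 10 × 21.7 / 50.5 = 4.2970
(10T/I)^a = 4.2970^1.288 = 6.5391
Uncorrected PET = 16 × 6.5391 = 104.626 mm
Correction = (N/12)(d/30) = (13.8/12)(31/30) = 1.1883
PET = 104.626 × 1.1883 = 124.327 mm/month

124.3 mm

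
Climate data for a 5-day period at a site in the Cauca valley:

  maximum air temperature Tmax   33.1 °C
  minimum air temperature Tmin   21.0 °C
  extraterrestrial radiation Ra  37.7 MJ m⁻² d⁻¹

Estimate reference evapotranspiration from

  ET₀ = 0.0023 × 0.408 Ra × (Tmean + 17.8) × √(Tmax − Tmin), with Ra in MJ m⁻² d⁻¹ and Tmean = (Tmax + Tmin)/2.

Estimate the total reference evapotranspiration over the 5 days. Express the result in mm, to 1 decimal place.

27.6 mm

Tmean = (33.1 + 21.0)/2 = 27.05 °C
0.408 Ra = 0.408 × 37.7 = 15.3816 mm/d equivalent
ET₀ = 0.0023 × 15.3816 × (27.05 + 17.8) × √12.1 = 0.0023 × 15.3816 × 44.85 × 3.4785 = 5.5193 mm/d
Over 5 days: 5.5193 × 5 = 27.597 mm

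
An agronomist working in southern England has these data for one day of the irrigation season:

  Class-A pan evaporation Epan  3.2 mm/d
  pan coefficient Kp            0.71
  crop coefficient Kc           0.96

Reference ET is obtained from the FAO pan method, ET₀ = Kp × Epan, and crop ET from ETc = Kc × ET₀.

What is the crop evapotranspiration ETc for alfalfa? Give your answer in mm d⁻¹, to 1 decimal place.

ET₀ = 0.71 × 3.2 = 2.2720 mm/d
ETc = Kc × ET₀ = 0.96 × 2.2720 = 2.1811 mm/d

2.2 mm d⁻¹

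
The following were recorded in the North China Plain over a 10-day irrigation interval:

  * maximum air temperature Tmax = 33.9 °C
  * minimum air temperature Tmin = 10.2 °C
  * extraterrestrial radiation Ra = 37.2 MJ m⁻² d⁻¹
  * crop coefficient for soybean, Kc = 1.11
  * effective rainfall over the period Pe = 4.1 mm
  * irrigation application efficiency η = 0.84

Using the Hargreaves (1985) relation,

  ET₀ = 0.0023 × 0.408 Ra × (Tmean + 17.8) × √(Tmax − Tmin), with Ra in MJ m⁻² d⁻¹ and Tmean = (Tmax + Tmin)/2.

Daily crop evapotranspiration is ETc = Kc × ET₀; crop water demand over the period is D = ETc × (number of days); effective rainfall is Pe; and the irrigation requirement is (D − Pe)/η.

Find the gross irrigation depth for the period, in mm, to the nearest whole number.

Tmean = (33.9 + 10.2)/2 = 22.05 °C
0.408 Ra = 0.408 × 37.2 = 15.1776 mm/d equivalent
ET₀ = 0.0023 × 15.1776 × (22.05 + 17.8) × √23.7 = 0.0023 × 15.1776 × 39.85 × 4.8683 = 6.7723 mm/d
ETc = Kc × ET₀ = 1.11 × 6.7723 = 7.5173 mm/d
Crop demand D = ETc × 10 d = 7.5173 × 10 = 75.173 mm
D − Pe = 75.173 − 4.1 = 71.073 mm
Gross irrigation = 71.073 / 0.84 = 84.611 mm

85 mm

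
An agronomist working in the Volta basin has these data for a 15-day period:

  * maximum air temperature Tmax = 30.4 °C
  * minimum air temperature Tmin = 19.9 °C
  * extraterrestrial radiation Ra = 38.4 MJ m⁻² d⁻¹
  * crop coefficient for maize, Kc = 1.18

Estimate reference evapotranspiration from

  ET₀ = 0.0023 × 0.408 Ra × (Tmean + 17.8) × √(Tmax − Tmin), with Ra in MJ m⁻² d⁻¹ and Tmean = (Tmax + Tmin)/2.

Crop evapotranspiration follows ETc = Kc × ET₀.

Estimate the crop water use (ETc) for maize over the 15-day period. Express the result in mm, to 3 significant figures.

88.8 mm

Tmean = (30.4 + 19.9)/2 = 25.15 °C
0.408 Ra = 0.408 × 38.4 = 15.6672 mm/d equivalent
ET₀ = 0.0023 × 15.6672 × (25.15 + 17.8) × √10.5 = 0.0023 × 15.6672 × 42.95 × 3.2404 = 5.0151 mm/d
ETc = Kc × ET₀ = 1.18 × 5.0151 = 5.9178 mm/d
Over 15 days: 5.9178 × 15 = 88.767 mm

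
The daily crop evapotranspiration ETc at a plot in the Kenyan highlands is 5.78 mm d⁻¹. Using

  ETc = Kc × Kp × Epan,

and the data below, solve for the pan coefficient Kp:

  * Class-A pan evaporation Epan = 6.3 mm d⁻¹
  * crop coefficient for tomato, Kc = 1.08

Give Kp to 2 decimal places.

0.85

ETc = Kc × Kp × Epan  ⇒  Kp = ETc / (Kc × Epan)
Kp = 5.78 / (1.08 × 6.3) = 5.78 / 6.804 = 0.8495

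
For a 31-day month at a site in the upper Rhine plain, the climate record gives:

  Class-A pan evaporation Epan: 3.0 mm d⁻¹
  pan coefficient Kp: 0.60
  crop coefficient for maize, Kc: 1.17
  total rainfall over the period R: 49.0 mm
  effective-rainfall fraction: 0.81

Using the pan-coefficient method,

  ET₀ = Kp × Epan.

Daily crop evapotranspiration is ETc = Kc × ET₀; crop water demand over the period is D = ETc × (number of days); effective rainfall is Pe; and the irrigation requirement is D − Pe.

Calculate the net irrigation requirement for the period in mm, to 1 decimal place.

25.6 mm

ET₀ = 0.60 × 3.0 = 1.8000 mm/d
ETc = Kc × ET₀ = 1.17 × 1.8000 = 2.1060 mm/d
Crop demand D = ETc × 31 d = 2.1060 × 31 = 65.286 mm
Pe = 0.81 × 49.0 = 39.690 mm
D − Pe = 65.286 − 39.690 = 25.596 mm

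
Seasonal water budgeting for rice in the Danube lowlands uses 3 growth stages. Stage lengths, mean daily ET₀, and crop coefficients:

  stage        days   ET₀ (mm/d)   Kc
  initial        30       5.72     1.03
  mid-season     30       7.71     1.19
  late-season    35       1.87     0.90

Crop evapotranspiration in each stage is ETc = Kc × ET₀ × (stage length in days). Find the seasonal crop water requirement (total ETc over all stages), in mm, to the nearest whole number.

511 mm

initial: 1.03 × 5.72 × 30 = 176.75 mm
mid-season: 1.19 × 7.71 × 30 = 275.25 mm
late-season: 0.90 × 1.87 × 35 = 58.91 mm
Seasonal total = 510.91 mm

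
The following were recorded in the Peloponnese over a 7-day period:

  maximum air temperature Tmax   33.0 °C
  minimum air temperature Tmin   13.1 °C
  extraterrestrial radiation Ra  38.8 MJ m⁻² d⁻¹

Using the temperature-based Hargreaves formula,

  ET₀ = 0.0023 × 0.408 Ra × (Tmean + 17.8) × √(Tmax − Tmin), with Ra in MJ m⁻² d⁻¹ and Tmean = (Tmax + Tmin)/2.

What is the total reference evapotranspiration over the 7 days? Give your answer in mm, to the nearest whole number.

46 mm

Tmean = (33.0 + 13.1)/2 = 23.05 °C
0.408 Ra = 0.408 × 38.8 = 15.8304 mm/d equivalent
ET₀ = 0.0023 × 15.8304 × (23.05 + 17.8) × √19.9 = 0.0023 × 15.8304 × 40.85 × 4.4609 = 6.6349 mm/d
Over 7 days: 6.6349 × 7 = 46.444 mm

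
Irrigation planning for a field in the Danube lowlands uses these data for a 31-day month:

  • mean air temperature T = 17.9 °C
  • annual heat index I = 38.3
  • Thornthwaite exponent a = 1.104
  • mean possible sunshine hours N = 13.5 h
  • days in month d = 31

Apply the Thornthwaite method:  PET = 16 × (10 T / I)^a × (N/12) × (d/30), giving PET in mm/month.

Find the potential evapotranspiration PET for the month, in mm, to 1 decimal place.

102.0 mm

10T/I = 10 × 17.9 / 38.3 = 4.6736
(10T/I)^a = 4.6736^1.104 = 5.4865
Uncorrected PET = 16 × 5.4865 = 87.784 mm
Correction = (N/12)(d/30) = (13.5/12)(31/30) = 1.1625
PET = 87.784 × 1.1625 = 102.049 mm/month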